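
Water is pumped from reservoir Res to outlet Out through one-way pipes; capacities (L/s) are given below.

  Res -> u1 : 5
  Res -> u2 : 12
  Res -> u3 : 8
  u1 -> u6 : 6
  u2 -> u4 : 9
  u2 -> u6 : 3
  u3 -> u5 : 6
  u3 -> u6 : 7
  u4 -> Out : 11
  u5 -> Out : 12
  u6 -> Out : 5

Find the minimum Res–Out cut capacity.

Augment Res→u1→u6→Out: bottleneck 5, flow now 5.
Augment Res→u2→u4→Out: bottleneck 9, flow now 14.
Augment Res→u3→u5→Out: bottleneck 6, flow now 20.
No augmenting path remains; maximum flow = 20.
By max-flow min-cut, the minimum cut capacity equals the max flow.
In the residual graph, reachable from Res: {Res, u1, u2, u3, u6}.
Min-cut edges: u2→u4 (9), u3→u5 (6), u6→Out (5); capacity 9 + 6 + 5 = 20.

20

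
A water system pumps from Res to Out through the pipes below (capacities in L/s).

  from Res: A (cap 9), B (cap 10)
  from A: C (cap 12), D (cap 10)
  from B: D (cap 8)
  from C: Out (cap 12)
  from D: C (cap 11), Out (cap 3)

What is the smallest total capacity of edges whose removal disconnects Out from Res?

Augment Res→A→C→Out: bottleneck 9, flow now 9.
Augment Res→B→D→Out: bottleneck 3, flow now 12.
Augment Res→B→D→C→Out: bottleneck 3, flow now 15.
No augmenting path remains; maximum flow = 15.
By max-flow min-cut, the minimum cut capacity equals the max flow.
In the residual graph, reachable from Res: {Res, A, B, C, D}.
Min-cut edges: C→Out (12), D→Out (3); capacity 12 + 3 = 15.

15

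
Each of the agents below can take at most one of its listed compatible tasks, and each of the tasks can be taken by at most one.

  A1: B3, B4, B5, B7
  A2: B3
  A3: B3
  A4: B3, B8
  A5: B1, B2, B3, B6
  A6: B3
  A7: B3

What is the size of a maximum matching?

4

Unit-capacity flow: source→left, listed edges, right→sink; max matching = max flow.
Augmenting path A1→B3 (+1); matched 1.
Augmenting path A4→B8 (+1); matched 2.
Augmenting path A5→B1 (+1); matched 3.
Augmenting path A2→B3→A1→B4 (+1); matched 4.
No augmenting path remains; maximum matching = 4.
König certificate: {A1, A4, A5, B3} is a vertex cover of size 4 (every listed pair touches it), so no matching can be larger.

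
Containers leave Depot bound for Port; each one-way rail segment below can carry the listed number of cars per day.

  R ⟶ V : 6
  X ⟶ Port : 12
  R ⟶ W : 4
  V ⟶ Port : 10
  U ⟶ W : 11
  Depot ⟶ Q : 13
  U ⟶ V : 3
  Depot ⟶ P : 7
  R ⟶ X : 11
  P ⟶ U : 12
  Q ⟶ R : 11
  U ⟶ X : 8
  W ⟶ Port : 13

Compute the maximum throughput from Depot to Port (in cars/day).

18

Augment Depot→P→U→V→Port: bottleneck 3, flow now 3.
Augment Depot→P→U→W→Port: bottleneck 4, flow now 7.
Augment Depot→Q→R→V→Port: bottleneck 6, flow now 13.
Augment Depot→Q→R→W→Port: bottleneck 4, flow now 17.
Augment Depot→Q→R→X→Port: bottleneck 1, flow now 18.
No augmenting path remains; maximum flow = 18.
In the residual graph, reachable from Depot: {Depot, Q}.
Min-cut edges: Depot→P (7), Q→R (11); capacity 7 + 11 = 18.
This cut is saturated, so no flow can exceed 18.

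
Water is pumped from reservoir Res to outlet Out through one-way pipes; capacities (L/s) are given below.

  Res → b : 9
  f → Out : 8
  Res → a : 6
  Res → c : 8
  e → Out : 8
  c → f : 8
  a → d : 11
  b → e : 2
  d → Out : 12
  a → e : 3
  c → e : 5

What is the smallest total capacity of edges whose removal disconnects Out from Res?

16

Augment Res→a→d→Out: bottleneck 6, flow now 6.
Augment Res→b→e→Out: bottleneck 2, flow now 8.
Augment Res→c→e→Out: bottleneck 5, flow now 13.
Augment Res→c→f→Out: bottleneck 3, flow now 16.
No augmenting path remains; maximum flow = 16.
By max-flow min-cut, the minimum cut capacity equals the max flow.
In the residual graph, reachable from Res: {Res, b}.
Min-cut edges: Res→a (6), Res→c (8), b→e (2); capacity 6 + 8 + 2 = 16.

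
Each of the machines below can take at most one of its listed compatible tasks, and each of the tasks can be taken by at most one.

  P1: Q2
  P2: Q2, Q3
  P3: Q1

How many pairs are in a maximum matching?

Unit-capacity flow: source→left, listed edges, right→sink; max matching = max flow.
Augmenting path P1→Q2 (+1); matched 1.
Augmenting path P2→Q3 (+1); matched 2.
Augmenting path P3→Q1 (+1); matched 3.
No augmenting path remains; maximum matching = 3.
König certificate: {P1, P2, P3} is a vertex cover of size 3 (every listed pair touches it), so no matching can be larger.

3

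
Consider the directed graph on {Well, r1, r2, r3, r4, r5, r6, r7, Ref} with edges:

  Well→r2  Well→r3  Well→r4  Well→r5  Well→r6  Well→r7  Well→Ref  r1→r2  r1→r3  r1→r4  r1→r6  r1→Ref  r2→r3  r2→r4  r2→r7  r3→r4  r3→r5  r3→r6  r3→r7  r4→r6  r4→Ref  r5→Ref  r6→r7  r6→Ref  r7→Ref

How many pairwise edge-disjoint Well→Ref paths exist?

Assign every edge capacity 1; by Menger, the answer equals the max flow.
Path Well→Ref (+1); total 1.
Path Well→r4→Ref (+1); total 2.
Path Well→r5→Ref (+1); total 3.
Path Well→r6→Ref (+1); total 4.
Path Well→r7→Ref (+1); total 5.
No residual Well→Ref path; max flow = 5.
Certifying cut of size 5: {Well→Ref, r4→Ref, r5→Ref, r6→Ref, r7→Ref}.

5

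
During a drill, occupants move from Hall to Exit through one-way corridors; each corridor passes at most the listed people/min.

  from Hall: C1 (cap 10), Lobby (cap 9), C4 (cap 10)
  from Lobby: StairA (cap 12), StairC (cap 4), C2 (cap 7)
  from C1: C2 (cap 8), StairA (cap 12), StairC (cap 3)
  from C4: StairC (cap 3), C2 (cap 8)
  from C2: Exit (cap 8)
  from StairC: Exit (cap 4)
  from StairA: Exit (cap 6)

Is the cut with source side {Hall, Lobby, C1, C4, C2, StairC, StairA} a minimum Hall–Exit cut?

Yes — it is a minimum cut (capacity 18).

Given cut capacity: 8 + 4 + 6 = 18.
Augment Hall→Lobby→C2→Exit: bottleneck 7, flow now 7.
Augment Hall→Lobby→StairC→Exit: bottleneck 2, flow now 9.
Augment Hall→C1→C2→Exit: bottleneck 1, flow now 10.
Augment Hall→C1→StairC→Exit: bottleneck 2, flow now 12.
Augment Hall→C1→StairA→Exit: bottleneck 6, flow now 18.
No augmenting path remains; maximum flow = 18.
Cut capacity 18 equals the max flow, so it is a minimum cut.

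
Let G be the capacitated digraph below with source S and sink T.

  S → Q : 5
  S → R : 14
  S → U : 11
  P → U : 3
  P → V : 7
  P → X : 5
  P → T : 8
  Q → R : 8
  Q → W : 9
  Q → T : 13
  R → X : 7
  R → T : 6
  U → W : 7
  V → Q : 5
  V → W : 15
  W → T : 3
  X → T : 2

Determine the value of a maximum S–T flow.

Augment S→Q→T: bottleneck 5, flow now 5.
Augment S→R→T: bottleneck 6, flow now 11.
Augment S→R→X→T: bottleneck 2, flow now 13.
Augment S→U→W→T: bottleneck 3, flow now 16.
No augmenting path remains; maximum flow = 16.
In the residual graph, reachable from S: {S, R, U, W, X}.
Min-cut edges: S→Q (5), R→T (6), W→T (3), X→T (2); capacity 5 + 6 + 3 + 2 = 16.
This cut is saturated, so no flow can exceed 16.

16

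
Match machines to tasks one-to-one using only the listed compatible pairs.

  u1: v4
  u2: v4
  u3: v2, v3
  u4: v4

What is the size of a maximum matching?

2

Unit-capacity flow: source→left, listed edges, right→sink; max matching = max flow.
Augmenting path u1→v4 (+1); matched 1.
Augmenting path u3→v2 (+1); matched 2.
No augmenting path remains; maximum matching = 2.
König certificate: {u3, v4} is a vertex cover of size 2 (every listed pair touches it), so no matching can be larger.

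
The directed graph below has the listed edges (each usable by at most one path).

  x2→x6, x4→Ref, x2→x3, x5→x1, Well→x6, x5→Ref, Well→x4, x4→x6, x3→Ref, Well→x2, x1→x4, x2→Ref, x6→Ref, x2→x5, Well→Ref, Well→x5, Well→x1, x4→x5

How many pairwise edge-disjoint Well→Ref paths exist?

Assign every edge capacity 1; by Menger, the answer equals the max flow.
Path Well→Ref (+1); total 1.
Path Well→x2→Ref (+1); total 2.
Path Well→x4→Ref (+1); total 3.
Path Well→x5→Ref (+1); total 4.
Path Well→x6→Ref (+1); total 5.
No residual Well→Ref path; max flow = 5.
Certifying cut of size 5: {Well→Ref, Well→x2, x4→Ref, x5→Ref, x6→Ref}.

5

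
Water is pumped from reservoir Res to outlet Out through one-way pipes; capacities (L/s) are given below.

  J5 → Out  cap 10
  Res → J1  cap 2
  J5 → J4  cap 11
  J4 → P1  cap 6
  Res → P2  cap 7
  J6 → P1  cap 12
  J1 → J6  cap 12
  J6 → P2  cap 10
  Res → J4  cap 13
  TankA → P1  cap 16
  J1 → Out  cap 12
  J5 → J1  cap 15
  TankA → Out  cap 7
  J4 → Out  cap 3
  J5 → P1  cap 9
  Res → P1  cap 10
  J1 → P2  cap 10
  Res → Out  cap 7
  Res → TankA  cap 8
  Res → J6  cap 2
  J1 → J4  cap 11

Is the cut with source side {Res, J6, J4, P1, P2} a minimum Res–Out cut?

No — its capacity is 20, but the minimum cut has capacity 19.

Given cut capacity: 8 + 2 + 7 + 3 = 20.
Augment Res→Out: bottleneck 7, flow now 7.
Augment Res→TankA→Out: bottleneck 7, flow now 14.
Augment Res→J1→Out: bottleneck 2, flow now 16.
Augment Res→J4→Out: bottleneck 3, flow now 19.
No augmenting path remains; maximum flow = 19.
In the residual graph, reachable from Res: {Res, TankA, J6, J4, P1, P2}.
Min-cut edges: Res→J1 (2), Res→Out (7), TankA→Out (7), J4→Out (3); capacity 2 + 7 + 7 + 3 = 19.
Cut capacity 20 exceeds the max flow 19, so it is not minimum.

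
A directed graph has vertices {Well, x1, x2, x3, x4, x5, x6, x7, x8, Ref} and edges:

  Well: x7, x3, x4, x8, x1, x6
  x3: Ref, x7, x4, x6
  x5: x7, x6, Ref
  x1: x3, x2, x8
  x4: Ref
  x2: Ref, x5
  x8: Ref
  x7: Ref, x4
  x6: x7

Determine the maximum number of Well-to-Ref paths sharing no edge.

5

Assign every edge capacity 1; by Menger, the answer equals the max flow.
Path Well→x3→Ref (+1); total 1.
Path Well→x4→Ref (+1); total 2.
Path Well→x7→Ref (+1); total 3.
Path Well→x8→Ref (+1); total 4.
Path Well→x1→x2→Ref (+1); total 5.
No residual Well→Ref path; max flow = 5.
Certifying cut of size 5: {Well→x1, Well→x3, Well→x8, x4→Ref, x7→Ref}.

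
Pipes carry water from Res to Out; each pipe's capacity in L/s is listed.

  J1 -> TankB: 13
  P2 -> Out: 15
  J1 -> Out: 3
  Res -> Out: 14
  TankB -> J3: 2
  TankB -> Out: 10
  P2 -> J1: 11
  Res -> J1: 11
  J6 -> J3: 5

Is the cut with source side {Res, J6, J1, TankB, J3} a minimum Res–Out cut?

No — its capacity is 27, but the minimum cut has capacity 25.

Given cut capacity: 14 + 3 + 10 = 27.
Augment Res→Out: bottleneck 14, flow now 14.
Augment Res→J1→Out: bottleneck 3, flow now 17.
Augment Res→J1→TankB→Out: bottleneck 8, flow now 25.
No augmenting path remains; maximum flow = 25.
In the residual graph, reachable from Res: {Res}.
Min-cut edges: Res→J1 (11), Res→Out (14); capacity 11 + 14 = 25.
Cut capacity 27 exceeds the max flow 25, so it is not minimum.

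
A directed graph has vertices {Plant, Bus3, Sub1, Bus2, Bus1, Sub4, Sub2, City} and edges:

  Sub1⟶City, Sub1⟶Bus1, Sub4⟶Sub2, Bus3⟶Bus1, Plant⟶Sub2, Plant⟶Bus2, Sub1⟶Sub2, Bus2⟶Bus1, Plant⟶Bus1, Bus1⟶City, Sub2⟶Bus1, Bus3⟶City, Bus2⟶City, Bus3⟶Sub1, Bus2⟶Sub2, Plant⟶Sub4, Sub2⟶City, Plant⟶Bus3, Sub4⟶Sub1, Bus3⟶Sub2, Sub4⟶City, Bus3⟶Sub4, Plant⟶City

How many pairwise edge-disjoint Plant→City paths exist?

Assign every edge capacity 1; by Menger, the answer equals the max flow.
Path Plant→City (+1); total 1.
Path Plant→Bus3→City (+1); total 2.
Path Plant→Bus2→City (+1); total 3.
Path Plant→Bus1→City (+1); total 4.
Path Plant→Sub4→City (+1); total 5.
Path Plant→Sub2→City (+1); total 6.
No residual Plant→City path; max flow = 6.
Certifying cut of size 6: {Plant→Bus1, Plant→Bus2, Plant→Bus3, Plant→City, Plant→Sub2, Plant→Sub4}.

6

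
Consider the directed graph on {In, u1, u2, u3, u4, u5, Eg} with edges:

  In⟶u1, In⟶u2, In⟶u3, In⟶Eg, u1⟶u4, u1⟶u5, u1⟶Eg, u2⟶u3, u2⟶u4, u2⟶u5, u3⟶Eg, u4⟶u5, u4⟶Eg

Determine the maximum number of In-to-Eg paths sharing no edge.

Assign every edge capacity 1; by Menger, the answer equals the max flow.
Path In→Eg (+1); total 1.
Path In→u1→Eg (+1); total 2.
Path In→u3→Eg (+1); total 3.
Path In→u2→u4→Eg (+1); total 4.
No residual In→Eg path; max flow = 4.
Certifying cut of size 4: {In→Eg, In→u1, In→u2, In→u3}.

4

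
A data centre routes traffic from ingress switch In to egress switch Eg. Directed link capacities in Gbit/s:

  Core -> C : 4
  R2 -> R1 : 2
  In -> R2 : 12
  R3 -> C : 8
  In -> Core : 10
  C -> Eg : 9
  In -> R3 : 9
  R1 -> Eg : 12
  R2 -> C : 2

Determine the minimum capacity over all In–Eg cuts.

Augment In→Core→C→Eg: bottleneck 4, flow now 4.
Augment In→R2→R1→Eg: bottleneck 2, flow now 6.
Augment In→R2→C→Eg: bottleneck 2, flow now 8.
Augment In→R3→C→Eg: bottleneck 3, flow now 11.
No augmenting path remains; maximum flow = 11.
By max-flow min-cut, the minimum cut capacity equals the max flow.
In the residual graph, reachable from In: {In, Core, R2, R3, C}.
Min-cut edges: R2→R1 (2), C→Eg (9); capacity 2 + 9 = 11.

11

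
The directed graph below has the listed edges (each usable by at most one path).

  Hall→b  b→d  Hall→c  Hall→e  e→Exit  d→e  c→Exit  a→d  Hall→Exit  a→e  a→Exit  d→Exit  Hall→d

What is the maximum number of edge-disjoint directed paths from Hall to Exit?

4

Assign every edge capacity 1; by Menger, the answer equals the max flow.
Path Hall→Exit (+1); total 1.
Path Hall→c→Exit (+1); total 2.
Path Hall→d→Exit (+1); total 3.
Path Hall→e→Exit (+1); total 4.
No residual Hall→Exit path; max flow = 4.
Certifying cut of size 4: {Hall→Exit, Hall→c, d→Exit, e→Exit}.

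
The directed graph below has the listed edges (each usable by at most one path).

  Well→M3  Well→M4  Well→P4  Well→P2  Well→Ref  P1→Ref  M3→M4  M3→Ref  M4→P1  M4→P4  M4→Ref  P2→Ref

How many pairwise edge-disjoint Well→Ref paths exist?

Assign every edge capacity 1; by Menger, the answer equals the max flow.
Path Well→Ref (+1); total 1.
Path Well→M3→Ref (+1); total 2.
Path Well→M4→Ref (+1); total 3.
Path Well→P2→Ref (+1); total 4.
No residual Well→Ref path; max flow = 4.
Certifying cut of size 4: {Well→M3, Well→M4, Well→P2, Well→Ref}.

4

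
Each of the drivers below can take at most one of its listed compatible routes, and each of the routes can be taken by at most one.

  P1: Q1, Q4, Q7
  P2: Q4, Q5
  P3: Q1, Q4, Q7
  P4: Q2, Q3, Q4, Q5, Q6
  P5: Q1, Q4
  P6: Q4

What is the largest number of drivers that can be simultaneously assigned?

5

Unit-capacity flow: source→left, listed edges, right→sink; max matching = max flow.
Augmenting path P1→Q1 (+1); matched 1.
Augmenting path P2→Q4 (+1); matched 2.
Augmenting path P3→Q7 (+1); matched 3.
Augmenting path P4→Q2 (+1); matched 4.
Augmenting path P5→Q4→P2→Q5 (+1); matched 5.
No augmenting path remains; maximum matching = 5.
König certificate: {P2, P4, Q1, Q4, Q7} is a vertex cover of size 5 (every listed pair touches it), so no matching can be larger.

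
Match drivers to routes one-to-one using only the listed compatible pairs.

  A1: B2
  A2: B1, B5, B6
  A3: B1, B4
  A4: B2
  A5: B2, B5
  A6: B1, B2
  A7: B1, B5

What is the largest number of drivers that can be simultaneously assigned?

Unit-capacity flow: source→left, listed edges, right→sink; max matching = max flow.
Augmenting path A1→B2 (+1); matched 1.
Augmenting path A2→B1 (+1); matched 2.
Augmenting path A3→B4 (+1); matched 3.
Augmenting path A5→B5 (+1); matched 4.
Augmenting path A6→B1→A2→B6 (+1); matched 5.
No augmenting path remains; maximum matching = 5.
König certificate: {A2, A3, B1, B2, B5} is a vertex cover of size 5 (every listed pair touches it), so no matching can be larger.

5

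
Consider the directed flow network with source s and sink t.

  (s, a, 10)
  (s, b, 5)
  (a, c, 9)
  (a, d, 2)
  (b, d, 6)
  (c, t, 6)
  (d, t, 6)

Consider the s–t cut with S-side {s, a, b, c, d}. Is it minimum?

Given cut capacity: 6 + 6 = 12.
Augment s→a→c→t: bottleneck 6, flow now 6.
Augment s→a→d→t: bottleneck 2, flow now 8.
Augment s→b→d→t: bottleneck 4, flow now 12.
No augmenting path remains; maximum flow = 12.
Cut capacity 12 equals the max flow, so it is a minimum cut.

Yes — it is a minimum cut (capacity 12).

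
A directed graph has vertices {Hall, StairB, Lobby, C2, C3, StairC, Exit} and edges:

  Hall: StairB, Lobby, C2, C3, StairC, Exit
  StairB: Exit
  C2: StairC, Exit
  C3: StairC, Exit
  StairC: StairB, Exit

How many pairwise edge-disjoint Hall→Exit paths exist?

Assign every edge capacity 1; by Menger, the answer equals the max flow.
Path Hall→Exit (+1); total 1.
Path Hall→StairB→Exit (+1); total 2.
Path Hall→C2→Exit (+1); total 3.
Path Hall→C3→Exit (+1); total 4.
Path Hall→StairC→Exit (+1); total 5.
No residual Hall→Exit path; max flow = 5.
Certifying cut of size 5: {Hall→C2, Hall→C3, Hall→Exit, Hall→StairB, Hall→StairC}.

5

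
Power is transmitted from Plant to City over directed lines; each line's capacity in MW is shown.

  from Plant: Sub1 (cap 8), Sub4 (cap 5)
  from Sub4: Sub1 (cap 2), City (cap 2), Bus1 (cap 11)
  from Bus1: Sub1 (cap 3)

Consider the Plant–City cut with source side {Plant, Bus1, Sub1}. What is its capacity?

Edges leaving {Plant, Bus1, Sub1}: Plant→Sub4 (5).
Cut capacity = 5 = 5.

5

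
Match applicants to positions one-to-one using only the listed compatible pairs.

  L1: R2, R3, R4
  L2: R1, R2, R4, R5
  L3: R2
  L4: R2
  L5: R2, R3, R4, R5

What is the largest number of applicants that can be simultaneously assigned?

Unit-capacity flow: source→left, listed edges, right→sink; max matching = max flow.
Augmenting path L1→R2 (+1); matched 1.
Augmenting path L2→R1 (+1); matched 2.
Augmenting path L5→R3 (+1); matched 3.
Augmenting path L3→R2→L1→R4 (+1); matched 4.
No augmenting path remains; maximum matching = 4.
König certificate: {L1, L2, L5, R2} is a vertex cover of size 4 (every listed pair touches it), so no matching can be larger.

4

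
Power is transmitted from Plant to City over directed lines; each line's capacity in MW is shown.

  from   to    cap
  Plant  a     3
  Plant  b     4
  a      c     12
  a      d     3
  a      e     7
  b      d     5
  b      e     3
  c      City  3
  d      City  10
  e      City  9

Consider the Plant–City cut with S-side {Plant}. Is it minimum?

Given cut capacity: 3 + 4 = 7.
Augment Plant→a→c→City: bottleneck 3, flow now 3.
Augment Plant→b→d→City: bottleneck 4, flow now 7.
No augmenting path remains; maximum flow = 7.
Cut capacity 7 equals the max flow, so it is a minimum cut.

Yes — it is a minimum cut (capacity 7).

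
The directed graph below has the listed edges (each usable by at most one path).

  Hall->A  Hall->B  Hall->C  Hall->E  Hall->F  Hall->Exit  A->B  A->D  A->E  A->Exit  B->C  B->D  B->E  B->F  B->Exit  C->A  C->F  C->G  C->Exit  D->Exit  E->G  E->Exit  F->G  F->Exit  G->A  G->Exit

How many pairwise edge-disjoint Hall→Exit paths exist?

6

Assign every edge capacity 1; by Menger, the answer equals the max flow.
Path Hall→Exit (+1); total 1.
Path Hall→A→Exit (+1); total 2.
Path Hall→B→Exit (+1); total 3.
Path Hall→C→Exit (+1); total 4.
Path Hall→E→Exit (+1); total 5.
Path Hall→F→Exit (+1); total 6.
No residual Hall→Exit path; max flow = 6.
Certifying cut of size 6: {Hall→A, Hall→B, Hall→C, Hall→E, Hall→Exit, Hall→F}.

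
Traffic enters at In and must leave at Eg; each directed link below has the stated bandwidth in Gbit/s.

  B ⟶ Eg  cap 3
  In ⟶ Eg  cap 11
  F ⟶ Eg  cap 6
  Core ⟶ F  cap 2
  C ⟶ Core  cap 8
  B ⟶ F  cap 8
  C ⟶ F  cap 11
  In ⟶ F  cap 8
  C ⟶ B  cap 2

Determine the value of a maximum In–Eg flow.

Augment In→Eg: bottleneck 11, flow now 11.
Augment In→F→Eg: bottleneck 6, flow now 17.
No augmenting path remains; maximum flow = 17.
In the residual graph, reachable from In: {In, F}.
Min-cut edges: In→Eg (11), F→Eg (6); capacity 11 + 6 = 17.
This cut is saturated, so no flow can exceed 17.

17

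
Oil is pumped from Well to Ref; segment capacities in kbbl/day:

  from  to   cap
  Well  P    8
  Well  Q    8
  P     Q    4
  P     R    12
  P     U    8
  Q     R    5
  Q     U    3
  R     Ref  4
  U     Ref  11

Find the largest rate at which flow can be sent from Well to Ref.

Augment Well→P→R→Ref: bottleneck 4, flow now 4.
Augment Well→P→U→Ref: bottleneck 4, flow now 8.
Augment Well→Q→U→Ref: bottleneck 3, flow now 11.
Augment Well→Q→R→P→U→Ref: bottleneck 4, flow now 15. (uses reverse residual edge)
No augmenting path remains; maximum flow = 15.
In the residual graph, reachable from Well: {Well, Q, R}.
Min-cut edges: Well→P (8), Q→U (3), R→Ref (4); capacity 8 + 3 + 4 = 15.
This cut is saturated, so no flow can exceed 15.

15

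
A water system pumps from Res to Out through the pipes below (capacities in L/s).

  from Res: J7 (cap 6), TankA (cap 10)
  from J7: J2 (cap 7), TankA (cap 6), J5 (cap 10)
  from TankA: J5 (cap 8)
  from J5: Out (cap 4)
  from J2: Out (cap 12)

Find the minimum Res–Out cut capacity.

10

Augment Res→J7→J5→Out: bottleneck 4, flow now 4.
Augment Res→J7→J2→Out: bottleneck 2, flow now 6.
Augment Res→TankA→J5→J7→J2→Out: bottleneck 4, flow now 10. (uses reverse residual edge)
No augmenting path remains; maximum flow = 10.
By max-flow min-cut, the minimum cut capacity equals the max flow.
In the residual graph, reachable from Res: {Res, TankA, J5}.
Min-cut edges: Res→J7 (6), J5→Out (4); capacity 6 + 4 = 10.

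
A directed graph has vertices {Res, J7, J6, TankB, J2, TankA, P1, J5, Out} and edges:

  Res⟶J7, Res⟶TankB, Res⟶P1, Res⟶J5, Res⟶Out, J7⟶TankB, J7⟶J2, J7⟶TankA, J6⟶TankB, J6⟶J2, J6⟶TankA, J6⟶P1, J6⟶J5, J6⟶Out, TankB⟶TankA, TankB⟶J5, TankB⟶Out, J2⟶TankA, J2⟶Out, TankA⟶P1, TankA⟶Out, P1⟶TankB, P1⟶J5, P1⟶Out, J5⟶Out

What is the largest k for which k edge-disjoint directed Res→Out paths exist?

Assign every edge capacity 1; by Menger, the answer equals the max flow.
Path Res→Out (+1); total 1.
Path Res→TankB→Out (+1); total 2.
Path Res→P1→Out (+1); total 3.
Path Res→J5→Out (+1); total 4.
Path Res→J7→J2→Out (+1); total 5.
No residual Res→Out path; max flow = 5.
Certifying cut of size 5: {Res→J5, Res→J7, Res→Out, Res→P1, Res→TankB}.

5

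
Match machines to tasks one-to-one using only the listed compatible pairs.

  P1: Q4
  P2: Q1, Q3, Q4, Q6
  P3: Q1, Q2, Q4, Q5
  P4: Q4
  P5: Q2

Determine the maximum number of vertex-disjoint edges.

4

Unit-capacity flow: source→left, listed edges, right→sink; max matching = max flow.
Augmenting path P1→Q4 (+1); matched 1.
Augmenting path P2→Q1 (+1); matched 2.
Augmenting path P3→Q2 (+1); matched 3.
Augmenting path P5→Q2→P3→Q5 (+1); matched 4.
No augmenting path remains; maximum matching = 4.
König certificate: {P2, P3, P5, Q4} is a vertex cover of size 4 (every listed pair touches it), so no matching can be larger.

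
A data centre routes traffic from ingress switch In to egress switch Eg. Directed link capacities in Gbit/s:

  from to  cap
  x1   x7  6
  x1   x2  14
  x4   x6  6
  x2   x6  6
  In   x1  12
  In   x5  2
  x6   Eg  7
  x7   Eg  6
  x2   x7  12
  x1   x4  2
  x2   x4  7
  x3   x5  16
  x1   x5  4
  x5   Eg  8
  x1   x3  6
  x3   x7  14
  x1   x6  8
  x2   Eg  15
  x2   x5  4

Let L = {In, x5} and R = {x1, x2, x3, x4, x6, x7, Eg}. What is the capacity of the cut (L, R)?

Edges leaving {In, x5}: In→x1 (12), x5→Eg (8).
Cut capacity = 12 + 8 = 20.

20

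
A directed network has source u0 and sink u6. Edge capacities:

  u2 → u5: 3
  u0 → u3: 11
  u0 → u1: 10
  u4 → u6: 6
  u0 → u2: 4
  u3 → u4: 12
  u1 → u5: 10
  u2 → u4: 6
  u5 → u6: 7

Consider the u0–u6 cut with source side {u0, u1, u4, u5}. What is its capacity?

Edges leaving {u0, u1, u4, u5}: u0→u2 (4), u0→u3 (11), u4→u6 (6), u5→u6 (7).
Cut capacity = 4 + 11 + 6 + 7 = 28.

28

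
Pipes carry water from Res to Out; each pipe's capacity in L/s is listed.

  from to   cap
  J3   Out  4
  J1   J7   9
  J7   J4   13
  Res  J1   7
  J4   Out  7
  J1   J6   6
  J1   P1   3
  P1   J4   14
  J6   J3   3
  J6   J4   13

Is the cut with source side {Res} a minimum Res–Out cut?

Yes — it is a minimum cut (capacity 7).

Given cut capacity: 7 = 7.
Augment Res→J1→P1→J4→Out: bottleneck 3, flow now 3.
Augment Res→J1→J7→J4→Out: bottleneck 4, flow now 7.
No augmenting path remains; maximum flow = 7.
Cut capacity 7 equals the max flow, so it is a minimum cut.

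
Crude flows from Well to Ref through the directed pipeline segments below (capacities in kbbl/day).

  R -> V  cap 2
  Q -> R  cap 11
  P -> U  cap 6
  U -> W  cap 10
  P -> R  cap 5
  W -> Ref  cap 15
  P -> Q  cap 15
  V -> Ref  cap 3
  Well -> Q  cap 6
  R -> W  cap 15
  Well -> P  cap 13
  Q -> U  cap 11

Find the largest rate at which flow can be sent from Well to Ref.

17

Augment Well→P→R→V→Ref: bottleneck 2, flow now 2.
Augment Well→P→R→W→Ref: bottleneck 3, flow now 5.
Augment Well→P→U→W→Ref: bottleneck 6, flow now 11.
Augment Well→Q→R→W→Ref: bottleneck 6, flow now 17.
No augmenting path remains; maximum flow = 17.
In the residual graph, reachable from Well: {Well, P, Q, R, U, W}.
Min-cut edges: R→V (2), W→Ref (15); capacity 2 + 15 = 17.
This cut is saturated, so no flow can exceed 17.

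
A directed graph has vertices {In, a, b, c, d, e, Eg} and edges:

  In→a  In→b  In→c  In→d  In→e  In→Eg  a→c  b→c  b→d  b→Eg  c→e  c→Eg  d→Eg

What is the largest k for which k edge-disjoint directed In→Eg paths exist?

4

Assign every edge capacity 1; by Menger, the answer equals the max flow.
Path In→Eg (+1); total 1.
Path In→b→Eg (+1); total 2.
Path In→c→Eg (+1); total 3.
Path In→d→Eg (+1); total 4.
No residual In→Eg path; max flow = 4.
Certifying cut of size 4: {In→Eg, In→b, In→d, c→Eg}.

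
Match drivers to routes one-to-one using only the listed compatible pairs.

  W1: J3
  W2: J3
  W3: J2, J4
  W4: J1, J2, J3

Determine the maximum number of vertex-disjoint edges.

3

Unit-capacity flow: source→left, listed edges, right→sink; max matching = max flow.
Augmenting path W1→J3 (+1); matched 1.
Augmenting path W3→J2 (+1); matched 2.
Augmenting path W4→J1 (+1); matched 3.
No augmenting path remains; maximum matching = 3.
König certificate: {W3, W4, J3} is a vertex cover of size 3 (every listed pair touches it), so no matching can be larger.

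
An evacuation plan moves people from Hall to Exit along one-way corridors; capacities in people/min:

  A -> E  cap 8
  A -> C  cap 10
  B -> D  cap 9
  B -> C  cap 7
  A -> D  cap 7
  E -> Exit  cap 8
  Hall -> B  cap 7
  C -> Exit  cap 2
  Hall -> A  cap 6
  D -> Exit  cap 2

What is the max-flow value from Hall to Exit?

10

Augment Hall→A→C→Exit: bottleneck 2, flow now 2.
Augment Hall→A→D→Exit: bottleneck 2, flow now 4.
Augment Hall→A→E→Exit: bottleneck 2, flow now 6.
Augment Hall→B→C→A→E→Exit: bottleneck 2, flow now 8. (uses reverse residual edge)
Augment Hall→B→D→A→E→Exit: bottleneck 2, flow now 10. (uses reverse residual edge)
No augmenting path remains; maximum flow = 10.
In the residual graph, reachable from Hall: {Hall, B, C, D}.
Min-cut edges: Hall→A (6), C→Exit (2), D→Exit (2); capacity 6 + 2 + 2 = 10.
This cut is saturated, so no flow can exceed 10.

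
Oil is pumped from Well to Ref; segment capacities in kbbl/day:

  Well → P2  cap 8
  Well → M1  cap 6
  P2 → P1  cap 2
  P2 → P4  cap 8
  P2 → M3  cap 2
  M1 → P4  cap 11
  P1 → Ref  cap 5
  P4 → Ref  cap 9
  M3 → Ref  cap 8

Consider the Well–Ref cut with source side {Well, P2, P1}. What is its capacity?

Edges leaving {Well, P2, P1}: Well→M1 (6), P2→P4 (8), P2→M3 (2), P1→Ref (5).
Cut capacity = 6 + 8 + 2 + 5 = 21.

21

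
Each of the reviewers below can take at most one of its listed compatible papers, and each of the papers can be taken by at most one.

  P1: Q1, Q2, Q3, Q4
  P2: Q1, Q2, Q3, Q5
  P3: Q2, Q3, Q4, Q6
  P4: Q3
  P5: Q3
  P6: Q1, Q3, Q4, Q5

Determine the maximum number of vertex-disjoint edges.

Unit-capacity flow: source→left, listed edges, right→sink; max matching = max flow.
Augmenting path P1→Q1 (+1); matched 1.
Augmenting path P2→Q2 (+1); matched 2.
Augmenting path P3→Q3 (+1); matched 3.
Augmenting path P6→Q4 (+1); matched 4.
Augmenting path P4→Q3→P3→Q6 (+1); matched 5.
No augmenting path remains; maximum matching = 5.
König certificate: {P1, P2, P3, P6, Q3} is a vertex cover of size 5 (every listed pair touches it), so no matching can be larger.

5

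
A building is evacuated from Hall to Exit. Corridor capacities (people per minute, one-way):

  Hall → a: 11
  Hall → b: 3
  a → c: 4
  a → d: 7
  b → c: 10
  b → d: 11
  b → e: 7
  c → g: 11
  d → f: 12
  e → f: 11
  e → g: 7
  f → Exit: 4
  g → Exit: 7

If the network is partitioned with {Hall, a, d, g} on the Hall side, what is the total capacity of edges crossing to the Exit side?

26

Edges leaving {Hall, a, d, g}: Hall→b (3), a→c (4), d→f (12), g→Exit (7).
Cut capacity = 3 + 4 + 12 + 7 = 26.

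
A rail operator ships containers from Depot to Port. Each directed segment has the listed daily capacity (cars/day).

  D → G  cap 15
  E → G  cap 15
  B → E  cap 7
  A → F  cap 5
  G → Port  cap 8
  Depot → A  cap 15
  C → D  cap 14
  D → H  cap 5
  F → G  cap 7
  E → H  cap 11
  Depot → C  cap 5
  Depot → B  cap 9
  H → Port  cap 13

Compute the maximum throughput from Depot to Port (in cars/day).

17

Augment Depot→A→F→G→Port: bottleneck 5, flow now 5.
Augment Depot→B→E→G→Port: bottleneck 3, flow now 8.
Augment Depot→B→E→H→Port: bottleneck 4, flow now 12.
Augment Depot→C→D→H→Port: bottleneck 5, flow now 17.
No augmenting path remains; maximum flow = 17.
In the residual graph, reachable from Depot: {Depot, A, B}.
Min-cut edges: Depot→C (5), A→F (5), B→E (7); capacity 5 + 5 + 7 = 17.
This cut is saturated, so no flow can exceed 17.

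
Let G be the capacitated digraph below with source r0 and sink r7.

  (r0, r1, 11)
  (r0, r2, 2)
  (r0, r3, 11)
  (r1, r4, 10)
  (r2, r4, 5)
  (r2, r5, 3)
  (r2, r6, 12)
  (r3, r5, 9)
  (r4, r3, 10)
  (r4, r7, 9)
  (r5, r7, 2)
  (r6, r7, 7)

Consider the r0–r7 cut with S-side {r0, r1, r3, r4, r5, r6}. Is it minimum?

Given cut capacity: 2 + 9 + 2 + 7 = 20.
Augment r0→r1→r4→r7: bottleneck 9, flow now 9.
Augment r0→r2→r5→r7: bottleneck 2, flow now 11.
Augment r0→r3→r5→r2→r6→r7: bottleneck 2, flow now 13. (uses reverse residual edge)
No augmenting path remains; maximum flow = 13.
In the residual graph, reachable from r0: {r0, r1, r3, r4, r5}.
Min-cut edges: r0→r2 (2), r4→r7 (9), r5→r7 (2); capacity 2 + 9 + 2 = 13.
Cut capacity 20 exceeds the max flow 13, so it is not minimum.

No — its capacity is 20, but the minimum cut has capacity 13.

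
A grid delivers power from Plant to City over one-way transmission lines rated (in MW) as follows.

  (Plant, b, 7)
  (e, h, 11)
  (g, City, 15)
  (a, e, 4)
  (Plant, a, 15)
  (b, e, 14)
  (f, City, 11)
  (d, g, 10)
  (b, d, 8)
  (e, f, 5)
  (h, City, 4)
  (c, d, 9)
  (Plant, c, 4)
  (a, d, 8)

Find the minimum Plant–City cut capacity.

Augment Plant→a→d→g→City: bottleneck 8, flow now 8.
Augment Plant→a→e→f→City: bottleneck 4, flow now 12.
Augment Plant→b→d→g→City: bottleneck 2, flow now 14.
Augment Plant→b→e→f→City: bottleneck 1, flow now 15.
Augment Plant→b→e→h→City: bottleneck 4, flow now 19.
No augmenting path remains; maximum flow = 19.
By max-flow min-cut, the minimum cut capacity equals the max flow.
In the residual graph, reachable from Plant: {Plant, a, b, c, d, e, h}.
Min-cut edges: d→g (10), e→f (5), h→City (4); capacity 10 + 5 + 4 = 19.

19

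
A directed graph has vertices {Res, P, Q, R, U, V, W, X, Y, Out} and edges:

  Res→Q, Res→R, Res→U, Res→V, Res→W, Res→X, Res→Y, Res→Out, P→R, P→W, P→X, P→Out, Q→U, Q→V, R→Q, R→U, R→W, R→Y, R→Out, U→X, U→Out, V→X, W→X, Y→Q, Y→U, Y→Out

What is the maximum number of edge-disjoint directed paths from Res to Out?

Assign every edge capacity 1; by Menger, the answer equals the max flow.
Path Res→Out (+1); total 1.
Path Res→R→Out (+1); total 2.
Path Res→U→Out (+1); total 3.
Path Res→Y→Out (+1); total 4.
No residual Res→Out path; max flow = 4.
Certifying cut of size 4: {Res→Out, Res→R, Res→Y, U→Out}.

4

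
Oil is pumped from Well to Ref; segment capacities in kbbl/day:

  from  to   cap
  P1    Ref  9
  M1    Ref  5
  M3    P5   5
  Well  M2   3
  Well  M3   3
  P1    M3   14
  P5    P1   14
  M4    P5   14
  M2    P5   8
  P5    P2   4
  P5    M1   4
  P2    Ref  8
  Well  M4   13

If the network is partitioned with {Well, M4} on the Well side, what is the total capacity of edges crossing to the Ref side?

Edges leaving {Well, M4}: Well→M2 (3), Well→M3 (3), M4→P5 (14).
Cut capacity = 3 + 3 + 14 = 20.

20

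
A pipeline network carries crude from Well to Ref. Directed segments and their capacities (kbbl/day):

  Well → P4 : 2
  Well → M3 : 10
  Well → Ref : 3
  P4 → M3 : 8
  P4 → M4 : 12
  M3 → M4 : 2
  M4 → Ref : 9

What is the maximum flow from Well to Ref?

Augment Well→Ref: bottleneck 3, flow now 3.
Augment Well→P4→M4→Ref: bottleneck 2, flow now 5.
Augment Well→M3→M4→Ref: bottleneck 2, flow now 7.
No augmenting path remains; maximum flow = 7.
In the residual graph, reachable from Well: {Well, M3}.
Min-cut edges: Well→P4 (2), Well→Ref (3), M3→M4 (2); capacity 2 + 3 + 2 = 7.
This cut is saturated, so no flow can exceed 7.

7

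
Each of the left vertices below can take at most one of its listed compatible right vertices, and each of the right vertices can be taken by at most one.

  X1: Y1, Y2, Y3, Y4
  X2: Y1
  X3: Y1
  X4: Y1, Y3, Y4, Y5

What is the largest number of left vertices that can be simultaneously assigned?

Unit-capacity flow: source→left, listed edges, right→sink; max matching = max flow.
Augmenting path X1→Y1 (+1); matched 1.
Augmenting path X4→Y3 (+1); matched 2.
Augmenting path X2→Y1→X1→Y2 (+1); matched 3.
No augmenting path remains; maximum matching = 3.
König certificate: {X1, X4, Y1} is a vertex cover of size 3 (every listed pair touches it), so no matching can be larger.

3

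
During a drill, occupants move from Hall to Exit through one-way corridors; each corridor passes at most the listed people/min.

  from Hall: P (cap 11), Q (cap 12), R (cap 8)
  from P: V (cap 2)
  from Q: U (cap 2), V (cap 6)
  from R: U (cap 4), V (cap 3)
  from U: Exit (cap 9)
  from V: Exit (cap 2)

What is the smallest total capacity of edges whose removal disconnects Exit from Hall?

Augment Hall→P→V→Exit: bottleneck 2, flow now 2.
Augment Hall→Q→U→Exit: bottleneck 2, flow now 4.
Augment Hall→R→U→Exit: bottleneck 4, flow now 8.
No augmenting path remains; maximum flow = 8.
By max-flow min-cut, the minimum cut capacity equals the max flow.
In the residual graph, reachable from Hall: {Hall, P, Q, R, V}.
Min-cut edges: Q→U (2), R→U (4), V→Exit (2); capacity 2 + 4 + 2 = 8.

8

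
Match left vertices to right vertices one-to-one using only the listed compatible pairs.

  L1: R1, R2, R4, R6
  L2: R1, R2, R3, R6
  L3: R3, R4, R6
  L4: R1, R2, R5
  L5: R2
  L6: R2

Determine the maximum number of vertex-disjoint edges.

Unit-capacity flow: source→left, listed edges, right→sink; max matching = max flow.
Augmenting path L1→R1 (+1); matched 1.
Augmenting path L2→R2 (+1); matched 2.
Augmenting path L3→R3 (+1); matched 3.
Augmenting path L4→R5 (+1); matched 4.
Augmenting path L5→R2→L2→R6 (+1); matched 5.
No augmenting path remains; maximum matching = 5.
König certificate: {L1, L2, L3, L4, R2} is a vertex cover of size 5 (every listed pair touches it), so no matching can be larger.

5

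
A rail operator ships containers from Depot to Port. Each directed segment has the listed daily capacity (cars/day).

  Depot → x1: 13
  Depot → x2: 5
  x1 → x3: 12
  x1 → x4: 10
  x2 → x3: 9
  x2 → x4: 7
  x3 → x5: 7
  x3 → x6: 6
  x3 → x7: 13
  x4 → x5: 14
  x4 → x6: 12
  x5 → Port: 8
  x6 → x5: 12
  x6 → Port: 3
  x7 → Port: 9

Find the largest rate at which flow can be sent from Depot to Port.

18

Augment Depot→x1→x3→x5→Port: bottleneck 7, flow now 7.
Augment Depot→x1→x3→x6→Port: bottleneck 3, flow now 10.
Augment Depot→x1→x3→x7→Port: bottleneck 2, flow now 12.
Augment Depot→x1→x4→x5→Port: bottleneck 1, flow now 13.
Augment Depot→x2→x3→x7→Port: bottleneck 5, flow now 18.
No augmenting path remains; maximum flow = 18.
In the residual graph, reachable from Depot: {Depot}.
Min-cut edges: Depot→x1 (13), Depot→x2 (5); capacity 13 + 5 = 18.
This cut is saturated, so no flow can exceed 18.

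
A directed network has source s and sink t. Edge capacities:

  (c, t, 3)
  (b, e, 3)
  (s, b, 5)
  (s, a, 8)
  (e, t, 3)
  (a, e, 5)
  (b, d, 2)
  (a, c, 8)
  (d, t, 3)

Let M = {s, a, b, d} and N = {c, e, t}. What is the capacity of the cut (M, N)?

19

Edges leaving {s, a, b, d}: a→c (8), a→e (5), b→e (3), d→t (3).
Cut capacity = 8 + 5 + 3 + 3 = 19.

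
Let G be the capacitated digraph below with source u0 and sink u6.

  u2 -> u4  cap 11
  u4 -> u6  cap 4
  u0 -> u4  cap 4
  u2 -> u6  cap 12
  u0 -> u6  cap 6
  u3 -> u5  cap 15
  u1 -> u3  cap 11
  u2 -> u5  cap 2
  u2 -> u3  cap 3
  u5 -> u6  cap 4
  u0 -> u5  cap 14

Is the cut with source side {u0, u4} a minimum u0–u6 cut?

No — its capacity is 24, but the minimum cut has capacity 14.

Given cut capacity: 14 + 6 + 4 = 24.
Augment u0→u6: bottleneck 6, flow now 6.
Augment u0→u4→u6: bottleneck 4, flow now 10.
Augment u0→u5→u6: bottleneck 4, flow now 14.
No augmenting path remains; maximum flow = 14.
In the residual graph, reachable from u0: {u0, u5}.
Min-cut edges: u0→u4 (4), u0→u6 (6), u5→u6 (4); capacity 4 + 6 + 4 = 14.
Cut capacity 24 exceeds the max flow 14, so it is not minimum.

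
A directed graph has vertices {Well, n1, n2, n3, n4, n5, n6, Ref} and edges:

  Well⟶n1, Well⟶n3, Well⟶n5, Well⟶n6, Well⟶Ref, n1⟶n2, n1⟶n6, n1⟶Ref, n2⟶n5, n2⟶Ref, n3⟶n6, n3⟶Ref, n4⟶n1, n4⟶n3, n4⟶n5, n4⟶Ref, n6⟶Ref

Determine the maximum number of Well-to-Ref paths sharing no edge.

4

Assign every edge capacity 1; by Menger, the answer equals the max flow.
Path Well→Ref (+1); total 1.
Path Well→n1→Ref (+1); total 2.
Path Well→n3→Ref (+1); total 3.
Path Well→n6→Ref (+1); total 4.
No residual Well→Ref path; max flow = 4.
Certifying cut of size 4: {Well→Ref, Well→n1, Well→n3, Well→n6}.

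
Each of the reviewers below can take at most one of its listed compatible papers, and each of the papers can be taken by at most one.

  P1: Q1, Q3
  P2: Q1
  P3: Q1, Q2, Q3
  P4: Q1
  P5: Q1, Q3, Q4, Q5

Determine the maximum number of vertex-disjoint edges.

Unit-capacity flow: source→left, listed edges, right→sink; max matching = max flow.
Augmenting path P1→Q1 (+1); matched 1.
Augmenting path P3→Q2 (+1); matched 2.
Augmenting path P5→Q3 (+1); matched 3.
Augmenting path P2→Q1→P1→Q3→P5→Q4 (+1); matched 4.
No augmenting path remains; maximum matching = 4.
König certificate: {P1, P3, P5, Q1} is a vertex cover of size 4 (every listed pair touches it), so no matching can be larger.

4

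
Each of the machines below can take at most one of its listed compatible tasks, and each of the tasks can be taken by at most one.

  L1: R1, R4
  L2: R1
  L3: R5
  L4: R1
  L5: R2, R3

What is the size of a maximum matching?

4

Unit-capacity flow: source→left, listed edges, right→sink; max matching = max flow.
Augmenting path L1→R1 (+1); matched 1.
Augmenting path L3→R5 (+1); matched 2.
Augmenting path L5→R2 (+1); matched 3.
Augmenting path L2→R1→L1→R4 (+1); matched 4.
No augmenting path remains; maximum matching = 4.
König certificate: {L1, L3, L5, R1} is a vertex cover of size 4 (every listed pair touches it), so no matching can be larger.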